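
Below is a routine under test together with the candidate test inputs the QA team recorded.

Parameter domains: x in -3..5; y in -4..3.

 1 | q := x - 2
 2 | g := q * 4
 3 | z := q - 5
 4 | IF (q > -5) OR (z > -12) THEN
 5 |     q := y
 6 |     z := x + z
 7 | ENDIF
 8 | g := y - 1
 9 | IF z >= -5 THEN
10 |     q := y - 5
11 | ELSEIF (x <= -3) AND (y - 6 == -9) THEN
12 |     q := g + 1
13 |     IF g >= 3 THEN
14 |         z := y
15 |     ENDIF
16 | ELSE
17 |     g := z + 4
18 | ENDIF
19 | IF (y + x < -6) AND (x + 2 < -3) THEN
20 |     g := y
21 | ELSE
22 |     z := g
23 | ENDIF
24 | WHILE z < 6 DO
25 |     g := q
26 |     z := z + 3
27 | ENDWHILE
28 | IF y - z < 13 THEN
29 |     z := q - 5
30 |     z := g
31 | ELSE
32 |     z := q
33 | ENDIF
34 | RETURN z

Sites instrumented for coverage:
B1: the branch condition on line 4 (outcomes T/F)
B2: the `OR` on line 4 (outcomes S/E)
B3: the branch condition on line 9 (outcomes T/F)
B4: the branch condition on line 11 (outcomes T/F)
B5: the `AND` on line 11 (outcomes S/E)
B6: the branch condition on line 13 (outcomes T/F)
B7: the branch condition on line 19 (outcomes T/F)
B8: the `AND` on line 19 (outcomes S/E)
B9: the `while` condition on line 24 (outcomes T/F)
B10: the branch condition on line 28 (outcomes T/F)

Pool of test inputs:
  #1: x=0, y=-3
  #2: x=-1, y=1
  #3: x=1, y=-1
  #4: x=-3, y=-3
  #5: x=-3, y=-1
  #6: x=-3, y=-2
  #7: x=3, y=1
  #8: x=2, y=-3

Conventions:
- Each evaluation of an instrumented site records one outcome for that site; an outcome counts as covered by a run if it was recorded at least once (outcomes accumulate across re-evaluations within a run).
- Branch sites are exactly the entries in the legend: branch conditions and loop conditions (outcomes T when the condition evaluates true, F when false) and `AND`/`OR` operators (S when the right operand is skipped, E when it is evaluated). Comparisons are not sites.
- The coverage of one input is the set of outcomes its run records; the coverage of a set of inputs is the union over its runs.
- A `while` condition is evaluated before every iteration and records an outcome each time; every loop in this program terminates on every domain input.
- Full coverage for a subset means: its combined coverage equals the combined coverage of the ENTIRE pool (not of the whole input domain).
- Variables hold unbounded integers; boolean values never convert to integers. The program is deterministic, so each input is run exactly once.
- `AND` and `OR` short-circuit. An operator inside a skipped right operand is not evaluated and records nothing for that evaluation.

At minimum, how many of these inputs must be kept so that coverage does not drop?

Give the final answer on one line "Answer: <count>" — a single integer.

#1 (x=0, y=-3) -> B2->S, B1->T, B3->F, B5->S, B4->F, B8->S, B7->F, B9->T, B9->T, B9->T, B9->F, B10->T; covered: B1=T, B2=S, B3=F, B4=F, B5=S, B7=F, B8=S, B9=T, B9=F, B10=T
#2 (x=-1, y=1) -> B2->S, B1->T, B3->F, B5->S, B4->F, B8->S, B7->F, B9->T, B9->T, B9->T, B9->T, B9->F, B10->T; covered: B1=T, B2=S, B3=F, B4=F, B5=S, B7=F, B8=S, B9=T, B9=F, B10=T
#3 (x=1, y=-1) -> B2->S, B1->T, B3->T, B8->S, B7->F, B9->T, B9->T, B9->T, B9->F, B10->T; covered: B1=T, B2=S, B3=T, B7=F, B8=S, B9=T, B9=F, B10=T
#4 (x=-3, y=-3) -> B2->E, B1->T, B3->F, B5->E, B4->T, B6->F, B8->S, B7->F, B9->T, B9->T, B9->T, B9->T, B9->F, B10->T; covered: B1=T, B2=E, B3=F, B4=T, B5=E, B6=F, B7=F, B8=S, B9=T, B9=F, B10=T
#5 (x=-3, y=-1) -> B2->E, B1->T, B3->F, B5->E, B4->F, B8->S, B7->F, B9->T, B9->T, B9->T, B9->T, B9->T, B9->F, B10->T; covered: B1=T, B2=E, B3=F, B4=F, B5=E, B7=F, B8=S, B9=T, B9=F, B10=T
#6 (x=-3, y=-2) -> B2->E, B1->T, B3->F, B5->E, B4->F, B8->S, B7->F, B9->T, B9->T, B9->T, B9->T, B9->T, B9->F, B10->T; covered: B1=T, B2=E, B3=F, B4=F, B5=E, B7=F, B8=S, B9=T, B9=F, B10=T
#7 (x=3, y=1) -> B2->S, B1->T, B3->T, B8->S, B7->F, B9->T, B9->T, B9->F, B10->T; covered: B1=T, B2=S, B3=T, B7=F, B8=S, B9=T, B9=F, B10=T
#8 (x=2, y=-3) -> B2->S, B1->T, B3->T, B8->S, B7->F, B9->T, B9->T, B9->T, B9->T, B9->F, B10->T; covered: B1=T, B2=S, B3=T, B7=F, B8=S, B9=T, B9=F, B10=T
the full pool covers 15 outcomes: B1=T, B2=S, B2=E, B3=T, B3=F, B4=T, B4=F, B5=S, B5=E, B6=F, B7=F, B8=S, B9=T, B9=F, B10=T
checked all size-1 subsets: none covers 15 outcomes (max 11/15)
checked all size-2 subsets: none covers 15 outcomes (max 14/15)
inputs {1, 3, 4} (size 3) cover everything; no size-3 subset with a lexicographically smaller index list covers all 15

Answer: 3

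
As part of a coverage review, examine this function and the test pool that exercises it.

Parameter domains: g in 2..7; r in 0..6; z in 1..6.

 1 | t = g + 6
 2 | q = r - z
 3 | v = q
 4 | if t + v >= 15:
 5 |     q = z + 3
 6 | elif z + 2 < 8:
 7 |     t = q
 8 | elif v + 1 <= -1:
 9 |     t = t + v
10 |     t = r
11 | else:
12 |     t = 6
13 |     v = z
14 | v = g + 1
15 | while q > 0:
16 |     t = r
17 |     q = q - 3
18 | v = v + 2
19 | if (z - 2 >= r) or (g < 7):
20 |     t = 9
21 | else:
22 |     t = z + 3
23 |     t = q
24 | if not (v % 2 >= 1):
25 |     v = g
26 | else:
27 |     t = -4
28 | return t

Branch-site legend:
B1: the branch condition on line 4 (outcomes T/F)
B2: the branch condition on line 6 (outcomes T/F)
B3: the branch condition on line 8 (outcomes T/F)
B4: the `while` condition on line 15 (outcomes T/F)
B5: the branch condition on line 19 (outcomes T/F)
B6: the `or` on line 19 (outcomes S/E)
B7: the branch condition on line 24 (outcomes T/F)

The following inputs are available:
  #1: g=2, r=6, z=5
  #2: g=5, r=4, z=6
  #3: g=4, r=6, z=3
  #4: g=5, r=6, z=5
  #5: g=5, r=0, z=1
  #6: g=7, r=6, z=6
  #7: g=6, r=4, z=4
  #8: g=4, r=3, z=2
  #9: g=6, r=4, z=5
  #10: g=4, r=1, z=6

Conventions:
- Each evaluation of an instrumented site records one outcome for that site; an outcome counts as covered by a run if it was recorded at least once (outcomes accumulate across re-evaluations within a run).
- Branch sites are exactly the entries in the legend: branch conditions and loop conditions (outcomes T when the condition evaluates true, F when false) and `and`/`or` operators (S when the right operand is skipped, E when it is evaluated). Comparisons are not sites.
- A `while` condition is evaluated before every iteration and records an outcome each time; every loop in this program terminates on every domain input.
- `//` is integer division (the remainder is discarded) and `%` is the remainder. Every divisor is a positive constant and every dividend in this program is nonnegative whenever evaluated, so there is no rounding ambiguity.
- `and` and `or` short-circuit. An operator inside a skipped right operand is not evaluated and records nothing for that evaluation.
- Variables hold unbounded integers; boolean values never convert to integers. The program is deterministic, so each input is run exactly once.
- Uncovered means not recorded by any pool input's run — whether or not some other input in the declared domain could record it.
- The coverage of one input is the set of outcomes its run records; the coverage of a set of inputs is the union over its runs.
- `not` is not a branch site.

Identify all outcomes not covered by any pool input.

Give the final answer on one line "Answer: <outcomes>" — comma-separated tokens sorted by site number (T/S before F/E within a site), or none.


run #1 (g=2, r=6, z=5) runs B1->F, B2->T, B4->T, B4->F, B6->E, B5->T, B7->F; records B1=F, B2=T, B4=T, B4=F, B5=T, B6=E, B7=F
run #2 (g=5, r=4, z=6) runs B1->F, B2->F, B3->T, B4->F, B6->S, B5->T, B7->T; records B1=F, B2=F, B3=T, B4=F, B5=T, B6=S, B7=T
run #3 (g=4, r=6, z=3) runs B1->F, B2->T, B4->T, B4->F, B6->E, B5->T, B7->F; records B1=F, B2=T, B4=T, B4=F, B5=T, B6=E, B7=F
run #4 (g=5, r=6, z=5) runs B1->F, B2->T, B4->T, B4->F, B6->E, B5->T, B7->T; records B1=F, B2=T, B4=T, B4=F, B5=T, B6=E, B7=T
run #5 (g=5, r=0, z=1) runs B1->F, B2->T, B4->F, B6->E, B5->T, B7->T; records B1=F, B2=T, B4=F, B5=T, B6=E, B7=T
run #6 (g=7, r=6, z=6) runs B1->F, B2->F, B3->F, B4->F, B6->E, B5->F, B7->T; records B1=F, B2=F, B3=F, B4=F, B5=F, B6=E, B7=T
run #7 (g=6, r=4, z=4) runs B1->F, B2->T, B4->F, B6->E, B5->T, B7->F; records B1=F, B2=T, B4=F, B5=T, B6=E, B7=F
run #8 (g=4, r=3, z=2) runs B1->F, B2->T, B4->T, B4->F, B6->E, B5->T, B7->F; records B1=F, B2=T, B4=T, B4=F, B5=T, B6=E, B7=F
run #9 (g=6, r=4, z=5) runs B1->F, B2->T, B4->F, B6->E, B5->T, B7->F; records B1=F, B2=T, B4=F, B5=T, B6=E, B7=F
run #10 (g=4, r=1, z=6) runs B1->F, B2->F, B3->T, B4->F, B6->S, B5->T, B7->F; records B1=F, B2=F, B3=T, B4=F, B5=T, B6=S, B7=F
union over the pool: B1=F, B2=T, B2=F, B3=T, B3=F, B4=T, B4=F, B5=T, B5=F, B6=S, B6=E, B7=T, B7=F
uncovered (1 of 14): B1=T
Answer: B1=T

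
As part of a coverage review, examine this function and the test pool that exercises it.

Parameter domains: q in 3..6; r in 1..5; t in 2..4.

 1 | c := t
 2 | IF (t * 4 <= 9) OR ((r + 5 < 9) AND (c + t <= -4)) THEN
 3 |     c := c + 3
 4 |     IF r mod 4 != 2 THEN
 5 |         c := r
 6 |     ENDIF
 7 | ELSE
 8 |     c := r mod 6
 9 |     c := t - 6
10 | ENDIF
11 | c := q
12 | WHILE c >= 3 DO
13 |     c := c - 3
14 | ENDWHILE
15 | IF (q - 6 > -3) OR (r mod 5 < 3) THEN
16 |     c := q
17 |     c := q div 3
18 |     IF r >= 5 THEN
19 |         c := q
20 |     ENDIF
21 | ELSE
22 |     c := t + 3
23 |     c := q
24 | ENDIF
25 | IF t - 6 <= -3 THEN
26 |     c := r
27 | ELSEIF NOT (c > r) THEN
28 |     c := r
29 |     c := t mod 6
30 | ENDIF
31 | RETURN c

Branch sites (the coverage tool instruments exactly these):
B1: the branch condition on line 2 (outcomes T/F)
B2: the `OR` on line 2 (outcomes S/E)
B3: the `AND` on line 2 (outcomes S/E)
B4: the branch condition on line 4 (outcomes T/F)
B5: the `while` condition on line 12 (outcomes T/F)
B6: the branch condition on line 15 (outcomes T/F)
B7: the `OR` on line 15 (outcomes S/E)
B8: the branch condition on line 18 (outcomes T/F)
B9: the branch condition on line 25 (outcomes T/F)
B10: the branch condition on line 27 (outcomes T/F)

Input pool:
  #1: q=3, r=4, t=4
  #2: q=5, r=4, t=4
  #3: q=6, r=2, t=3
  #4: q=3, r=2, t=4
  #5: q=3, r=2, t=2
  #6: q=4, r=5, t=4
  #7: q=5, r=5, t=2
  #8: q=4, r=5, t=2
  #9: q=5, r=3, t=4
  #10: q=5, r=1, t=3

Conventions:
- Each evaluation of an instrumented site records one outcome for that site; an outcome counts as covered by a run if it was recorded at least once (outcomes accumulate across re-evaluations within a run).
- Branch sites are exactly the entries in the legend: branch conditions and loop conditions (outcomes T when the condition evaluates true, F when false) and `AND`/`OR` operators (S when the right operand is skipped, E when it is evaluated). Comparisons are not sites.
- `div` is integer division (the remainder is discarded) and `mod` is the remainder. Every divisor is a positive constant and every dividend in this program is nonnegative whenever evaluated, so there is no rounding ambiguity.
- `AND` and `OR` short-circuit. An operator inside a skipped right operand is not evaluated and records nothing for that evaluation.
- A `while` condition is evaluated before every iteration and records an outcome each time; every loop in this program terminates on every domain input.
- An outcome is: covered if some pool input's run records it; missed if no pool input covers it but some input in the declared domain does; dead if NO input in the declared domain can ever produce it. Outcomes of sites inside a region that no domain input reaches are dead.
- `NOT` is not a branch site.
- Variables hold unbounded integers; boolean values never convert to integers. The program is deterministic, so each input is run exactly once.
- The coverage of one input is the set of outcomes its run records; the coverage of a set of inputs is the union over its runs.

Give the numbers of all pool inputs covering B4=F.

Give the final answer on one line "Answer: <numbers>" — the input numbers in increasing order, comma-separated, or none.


input #1 (q=3, r=4, t=4): does not record B4=F
input #2 (q=5, r=4, t=4): does not record B4=F
input #3 (q=6, r=2, t=3): does not record B4=F
input #4 (q=3, r=2, t=4): does not record B4=F
input #5 (q=3, r=2, t=2): records B4=F
input #6 (q=4, r=5, t=4): does not record B4=F
input #7 (q=5, r=5, t=2): does not record B4=F
input #8 (q=4, r=5, t=2): does not record B4=F
input #9 (q=5, r=3, t=4): does not record B4=F
input #10 (q=5, r=1, t=3): does not record B4=F
Answer: 5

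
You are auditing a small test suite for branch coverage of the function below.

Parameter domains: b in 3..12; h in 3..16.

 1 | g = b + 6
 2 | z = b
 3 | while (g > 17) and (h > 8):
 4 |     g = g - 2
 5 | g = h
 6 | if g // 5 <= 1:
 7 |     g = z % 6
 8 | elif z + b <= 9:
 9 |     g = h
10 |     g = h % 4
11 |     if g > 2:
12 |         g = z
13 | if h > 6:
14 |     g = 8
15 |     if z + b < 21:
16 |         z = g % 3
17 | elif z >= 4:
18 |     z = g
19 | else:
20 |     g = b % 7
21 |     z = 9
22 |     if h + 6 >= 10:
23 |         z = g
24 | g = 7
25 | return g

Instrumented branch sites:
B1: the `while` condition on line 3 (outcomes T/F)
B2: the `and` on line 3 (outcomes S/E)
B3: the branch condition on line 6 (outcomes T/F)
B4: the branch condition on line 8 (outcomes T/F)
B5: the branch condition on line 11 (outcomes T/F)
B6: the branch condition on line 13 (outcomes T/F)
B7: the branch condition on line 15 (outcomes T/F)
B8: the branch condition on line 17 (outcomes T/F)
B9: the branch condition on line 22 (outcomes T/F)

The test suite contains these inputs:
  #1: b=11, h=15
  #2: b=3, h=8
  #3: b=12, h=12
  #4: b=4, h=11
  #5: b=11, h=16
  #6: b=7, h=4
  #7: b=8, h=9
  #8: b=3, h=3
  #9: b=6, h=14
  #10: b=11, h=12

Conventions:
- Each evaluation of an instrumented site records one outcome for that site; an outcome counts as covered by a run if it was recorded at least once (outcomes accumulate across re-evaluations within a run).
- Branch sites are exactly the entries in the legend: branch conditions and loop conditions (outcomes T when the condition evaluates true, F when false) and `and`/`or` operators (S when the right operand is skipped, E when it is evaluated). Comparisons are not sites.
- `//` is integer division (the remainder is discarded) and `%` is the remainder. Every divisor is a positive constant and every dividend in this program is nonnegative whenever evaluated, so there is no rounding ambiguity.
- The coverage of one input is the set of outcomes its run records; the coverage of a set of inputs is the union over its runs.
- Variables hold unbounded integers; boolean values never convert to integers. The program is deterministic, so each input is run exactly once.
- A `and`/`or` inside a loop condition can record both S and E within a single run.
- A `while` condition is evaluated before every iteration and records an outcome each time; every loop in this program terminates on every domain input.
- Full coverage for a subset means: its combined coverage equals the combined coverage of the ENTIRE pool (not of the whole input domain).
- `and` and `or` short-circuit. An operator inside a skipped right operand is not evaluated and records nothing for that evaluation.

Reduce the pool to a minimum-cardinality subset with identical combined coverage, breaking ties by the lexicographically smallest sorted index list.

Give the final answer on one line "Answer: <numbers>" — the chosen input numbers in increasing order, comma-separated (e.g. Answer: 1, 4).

input #1 (b=11, h=15): covers B1=F, B2=S, B3=F, B4=F, B6=T, B7=F
input #2 (b=3, h=8): covers B1=F, B2=S, B3=T, B6=T, B7=T
input #3 (b=12, h=12): covers B1=T, B1=F, B2=S, B2=E, B3=F, B4=F, B6=T, B7=F
input #4 (b=4, h=11): covers B1=F, B2=S, B3=F, B4=T, B5=T, B6=T, B7=T
input #5 (b=11, h=16): covers B1=F, B2=S, B3=F, B4=F, B6=T, B7=F
input #6 (b=7, h=4): covers B1=F, B2=S, B3=T, B6=F, B8=T
input #7 (b=8, h=9): covers B1=F, B2=S, B3=T, B6=T, B7=T
input #8 (b=3, h=3): covers B1=F, B2=S, B3=T, B6=F, B8=F, B9=F
input #9 (b=6, h=14): covers B1=F, B2=S, B3=F, B4=F, B6=T, B7=T
input #10 (b=11, h=12): covers B1=F, B2=S, B3=F, B4=F, B6=T, B7=F
pool-wide coverage (16 outcomes): B1=T, B1=F, B2=S, B2=E, B3=T, B3=F, B4=T, B4=F, B5=T, B6=T, B6=F, B7=T, B7=F, B8=T, B8=F, B9=F
checked all size-1 subsets: none covers 16 outcomes (max 8/16)
checked all size-2 subsets: none covers 16 outcomes (max 12/16)
checked all size-3 subsets: none covers 16 outcomes (max 15/16)
at size 4, {3, 4, 6, 8} reaches all 16 outcomes; every lexicographically earlier size-4 subset fails

Answer: 3, 4, 6, 8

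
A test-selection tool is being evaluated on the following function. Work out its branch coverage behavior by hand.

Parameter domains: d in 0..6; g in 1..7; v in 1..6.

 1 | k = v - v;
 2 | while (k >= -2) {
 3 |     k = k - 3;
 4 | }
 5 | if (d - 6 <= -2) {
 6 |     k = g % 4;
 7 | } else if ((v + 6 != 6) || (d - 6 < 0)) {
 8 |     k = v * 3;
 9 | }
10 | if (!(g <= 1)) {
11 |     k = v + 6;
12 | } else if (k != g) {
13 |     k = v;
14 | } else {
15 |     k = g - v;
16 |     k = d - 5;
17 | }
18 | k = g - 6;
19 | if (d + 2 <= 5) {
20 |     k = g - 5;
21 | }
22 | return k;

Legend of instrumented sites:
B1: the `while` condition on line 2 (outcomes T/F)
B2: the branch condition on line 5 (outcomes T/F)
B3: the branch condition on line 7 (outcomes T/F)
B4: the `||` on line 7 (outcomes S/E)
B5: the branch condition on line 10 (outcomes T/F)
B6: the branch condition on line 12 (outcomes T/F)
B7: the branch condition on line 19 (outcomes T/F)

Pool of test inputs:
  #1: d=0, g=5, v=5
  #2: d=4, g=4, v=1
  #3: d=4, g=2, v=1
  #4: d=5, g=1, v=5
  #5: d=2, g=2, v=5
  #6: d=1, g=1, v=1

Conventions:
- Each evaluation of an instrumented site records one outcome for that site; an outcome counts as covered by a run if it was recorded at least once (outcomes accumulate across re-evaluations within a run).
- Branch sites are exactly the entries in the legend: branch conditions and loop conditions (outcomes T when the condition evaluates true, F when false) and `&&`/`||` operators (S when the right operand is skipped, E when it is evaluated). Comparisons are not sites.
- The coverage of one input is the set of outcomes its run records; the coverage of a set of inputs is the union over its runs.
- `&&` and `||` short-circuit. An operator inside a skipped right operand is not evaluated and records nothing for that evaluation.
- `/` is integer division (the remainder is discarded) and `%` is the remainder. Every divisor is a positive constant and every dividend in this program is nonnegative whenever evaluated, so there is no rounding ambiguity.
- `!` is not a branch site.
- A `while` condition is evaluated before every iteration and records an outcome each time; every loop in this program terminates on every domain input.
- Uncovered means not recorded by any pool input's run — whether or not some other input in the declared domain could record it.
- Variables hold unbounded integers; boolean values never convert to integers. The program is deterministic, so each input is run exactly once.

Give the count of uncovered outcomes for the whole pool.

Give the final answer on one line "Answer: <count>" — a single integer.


#1 (d=0, g=5, v=5) -> covered: B1=T, B1=F, B2=T, B5=T, B7=T
#2 (d=4, g=4, v=1) -> covered: B1=T, B1=F, B2=T, B5=T, B7=F
#3 (d=4, g=2, v=1) -> covered: B1=T, B1=F, B2=T, B5=T, B7=F
#4 (d=5, g=1, v=5) -> covered: B1=T, B1=F, B2=F, B3=T, B4=S, B5=F, B6=T, B7=F
#5 (d=2, g=2, v=5) -> covered: B1=T, B1=F, B2=T, B5=T, B7=T
#6 (d=1, g=1, v=1) -> covered: B1=T, B1=F, B2=T, B5=F, B6=F, B7=T
union over the pool: B1=T, B1=F, B2=T, B2=F, B3=T, B4=S, B5=T, B5=F, B6=T, B6=F, B7=T, B7=F
uncovered (2 of 14): B3=F, B4=E
Answer: 2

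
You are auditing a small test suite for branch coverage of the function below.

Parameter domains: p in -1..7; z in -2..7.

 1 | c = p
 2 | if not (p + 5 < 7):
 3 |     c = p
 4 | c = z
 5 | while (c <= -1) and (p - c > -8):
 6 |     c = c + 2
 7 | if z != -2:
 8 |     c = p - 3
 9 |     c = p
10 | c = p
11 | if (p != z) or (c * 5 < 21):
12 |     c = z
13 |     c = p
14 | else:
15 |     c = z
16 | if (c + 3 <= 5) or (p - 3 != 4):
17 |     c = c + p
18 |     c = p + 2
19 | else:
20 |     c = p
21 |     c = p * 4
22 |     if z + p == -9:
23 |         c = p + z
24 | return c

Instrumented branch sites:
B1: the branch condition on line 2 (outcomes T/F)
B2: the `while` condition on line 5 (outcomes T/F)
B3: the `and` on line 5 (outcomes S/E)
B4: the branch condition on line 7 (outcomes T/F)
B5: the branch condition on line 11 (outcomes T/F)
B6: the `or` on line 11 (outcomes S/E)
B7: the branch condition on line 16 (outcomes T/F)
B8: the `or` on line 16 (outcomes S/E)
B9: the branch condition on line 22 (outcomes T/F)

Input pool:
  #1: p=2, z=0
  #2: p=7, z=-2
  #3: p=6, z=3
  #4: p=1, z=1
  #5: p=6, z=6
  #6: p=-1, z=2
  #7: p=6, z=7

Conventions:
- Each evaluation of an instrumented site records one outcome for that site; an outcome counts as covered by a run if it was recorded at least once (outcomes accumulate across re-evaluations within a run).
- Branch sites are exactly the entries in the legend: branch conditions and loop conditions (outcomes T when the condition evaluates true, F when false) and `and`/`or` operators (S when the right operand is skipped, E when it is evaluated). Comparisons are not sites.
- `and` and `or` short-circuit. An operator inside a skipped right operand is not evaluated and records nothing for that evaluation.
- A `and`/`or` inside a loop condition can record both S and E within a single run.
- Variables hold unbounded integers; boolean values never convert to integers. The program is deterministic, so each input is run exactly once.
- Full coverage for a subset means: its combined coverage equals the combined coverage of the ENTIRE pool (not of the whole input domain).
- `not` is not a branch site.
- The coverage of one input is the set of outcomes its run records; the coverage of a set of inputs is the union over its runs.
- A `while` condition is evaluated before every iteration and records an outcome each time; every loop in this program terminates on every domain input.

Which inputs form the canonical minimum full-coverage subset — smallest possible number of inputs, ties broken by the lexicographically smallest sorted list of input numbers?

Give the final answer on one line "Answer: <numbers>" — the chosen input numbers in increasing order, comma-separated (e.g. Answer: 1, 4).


#1 (p=2, z=0) -> B1->T, B3->S, B2->F, B4->T, B6->S, B5->T, B8->S, B7->T; covered: B1=T, B2=F, B3=S, B4=T, B5=T, B6=S, B7=T, B8=S
#2 (p=7, z=-2) -> B1->T, B3->E, B2->T, B3->S, B2->F, B4->F, B6->S, B5->T, B8->E, B7->F, B9->F; covered: B1=T, B2=T, B2=F, B3=S, B3=E, B4=F, B5=T, B6=S, B7=F, B8=E, B9=F
#3 (p=6, z=3) -> B1->T, B3->S, B2->F, B4->T, B6->S, B5->T, B8->E, B7->T; covered: B1=T, B2=F, B3=S, B4=T, B5=T, B6=S, B7=T, B8=E
#4 (p=1, z=1) -> B1->F, B3->S, B2->F, B4->T, B6->E, B5->T, B8->S, B7->T; covered: B1=F, B2=F, B3=S, B4=T, B5=T, B6=E, B7=T, B8=S
#5 (p=6, z=6) -> B1->T, B3->S, B2->F, B4->T, B6->E, B5->F, B8->E, B7->T; covered: B1=T, B2=F, B3=S, B4=T, B5=F, B6=E, B7=T, B8=E
#6 (p=-1, z=2) -> B1->F, B3->S, B2->F, B4->T, B6->S, B5->T, B8->S, B7->T; covered: B1=F, B2=F, B3=S, B4=T, B5=T, B6=S, B7=T, B8=S
#7 (p=6, z=7) -> B1->T, B3->S, B2->F, B4->T, B6->S, B5->T, B8->E, B7->T; covered: B1=T, B2=F, B3=S, B4=T, B5=T, B6=S, B7=T, B8=E
union over all inputs: B1=T, B1=F, B2=T, B2=F, B3=S, B3=E, B4=T, B4=F, B5=T, B5=F, B6=S, B6=E, B7=T, B7=F, B8=S, B8=E, B9=F (17 outcomes)
checked all size-1 subsets: none covers 17 outcomes (max 11/17)
checked all size-2 subsets: none covers 17 outcomes (max 16/17)
inputs {2, 4, 5} (size 3) cover everything; no size-3 subset with a lexicographically smaller index list covers all 17
Answer: 2, 4, 5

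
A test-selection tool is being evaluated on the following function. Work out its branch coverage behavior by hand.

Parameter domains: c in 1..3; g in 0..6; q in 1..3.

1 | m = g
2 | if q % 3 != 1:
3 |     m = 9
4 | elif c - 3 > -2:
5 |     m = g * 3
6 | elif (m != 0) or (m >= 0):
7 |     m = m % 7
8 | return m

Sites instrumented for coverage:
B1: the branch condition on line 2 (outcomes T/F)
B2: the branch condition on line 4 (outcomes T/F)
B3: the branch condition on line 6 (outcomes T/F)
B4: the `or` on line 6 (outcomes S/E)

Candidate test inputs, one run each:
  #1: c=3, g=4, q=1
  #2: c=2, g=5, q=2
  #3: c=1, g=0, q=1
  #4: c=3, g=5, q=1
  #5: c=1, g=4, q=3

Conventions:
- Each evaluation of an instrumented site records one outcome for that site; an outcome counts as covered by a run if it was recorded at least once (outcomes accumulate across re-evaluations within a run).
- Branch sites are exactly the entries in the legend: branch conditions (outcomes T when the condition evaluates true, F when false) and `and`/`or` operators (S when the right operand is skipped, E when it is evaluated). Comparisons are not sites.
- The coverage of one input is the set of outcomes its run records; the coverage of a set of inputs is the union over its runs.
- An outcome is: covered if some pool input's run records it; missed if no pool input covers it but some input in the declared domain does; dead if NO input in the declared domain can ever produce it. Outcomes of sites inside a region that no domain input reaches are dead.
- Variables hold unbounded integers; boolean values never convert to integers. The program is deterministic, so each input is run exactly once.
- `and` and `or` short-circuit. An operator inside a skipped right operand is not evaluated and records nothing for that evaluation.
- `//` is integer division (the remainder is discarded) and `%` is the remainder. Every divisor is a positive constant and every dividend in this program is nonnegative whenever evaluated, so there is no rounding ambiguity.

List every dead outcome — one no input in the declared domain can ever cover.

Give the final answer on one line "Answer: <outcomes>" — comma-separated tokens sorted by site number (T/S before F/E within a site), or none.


sweeping the full domain (63 inputs) for each outcome:
  B3=F: unreachable across the whole domain -> dead
  reachable outcomes have witnesses, e.g. B1=T (e.g. c=1, g=0, q=2), B1=F (e.g. c=1, g=0, q=1), B2=T (e.g. c=2, g=0, q=1), B2=F (e.g. c=1, g=0, q=1)
Answer: B3=F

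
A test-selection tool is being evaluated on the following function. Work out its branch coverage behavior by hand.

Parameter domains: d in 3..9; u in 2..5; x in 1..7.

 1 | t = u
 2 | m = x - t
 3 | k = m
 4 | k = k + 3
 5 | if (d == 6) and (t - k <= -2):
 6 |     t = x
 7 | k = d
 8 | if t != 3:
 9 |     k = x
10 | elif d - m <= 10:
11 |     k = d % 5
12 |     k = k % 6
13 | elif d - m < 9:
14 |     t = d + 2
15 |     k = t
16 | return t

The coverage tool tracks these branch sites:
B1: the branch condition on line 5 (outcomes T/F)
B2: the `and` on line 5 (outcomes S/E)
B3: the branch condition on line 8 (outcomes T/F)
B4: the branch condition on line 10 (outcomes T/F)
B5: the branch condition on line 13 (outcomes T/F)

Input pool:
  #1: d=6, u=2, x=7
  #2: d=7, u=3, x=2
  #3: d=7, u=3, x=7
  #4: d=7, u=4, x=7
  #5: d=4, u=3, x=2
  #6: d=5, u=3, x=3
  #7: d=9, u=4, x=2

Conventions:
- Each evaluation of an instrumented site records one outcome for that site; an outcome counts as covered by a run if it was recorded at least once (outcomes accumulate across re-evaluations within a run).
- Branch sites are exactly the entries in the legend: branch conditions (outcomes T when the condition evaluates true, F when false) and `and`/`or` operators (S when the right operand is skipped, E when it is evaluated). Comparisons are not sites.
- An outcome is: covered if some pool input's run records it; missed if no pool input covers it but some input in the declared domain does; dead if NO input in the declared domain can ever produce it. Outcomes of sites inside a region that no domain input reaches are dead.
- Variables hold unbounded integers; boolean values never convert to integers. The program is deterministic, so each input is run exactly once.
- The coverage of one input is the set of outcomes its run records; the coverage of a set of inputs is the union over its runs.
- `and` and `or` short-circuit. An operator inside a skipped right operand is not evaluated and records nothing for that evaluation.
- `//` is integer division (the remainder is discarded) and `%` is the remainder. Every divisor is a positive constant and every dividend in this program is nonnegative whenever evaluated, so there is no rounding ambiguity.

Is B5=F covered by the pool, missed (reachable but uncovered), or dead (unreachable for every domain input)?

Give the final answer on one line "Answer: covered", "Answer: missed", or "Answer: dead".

no pool input records B5=F
but domain input (d=9, u=3, x=1) does record it -> reachable, so missed

Answer: missed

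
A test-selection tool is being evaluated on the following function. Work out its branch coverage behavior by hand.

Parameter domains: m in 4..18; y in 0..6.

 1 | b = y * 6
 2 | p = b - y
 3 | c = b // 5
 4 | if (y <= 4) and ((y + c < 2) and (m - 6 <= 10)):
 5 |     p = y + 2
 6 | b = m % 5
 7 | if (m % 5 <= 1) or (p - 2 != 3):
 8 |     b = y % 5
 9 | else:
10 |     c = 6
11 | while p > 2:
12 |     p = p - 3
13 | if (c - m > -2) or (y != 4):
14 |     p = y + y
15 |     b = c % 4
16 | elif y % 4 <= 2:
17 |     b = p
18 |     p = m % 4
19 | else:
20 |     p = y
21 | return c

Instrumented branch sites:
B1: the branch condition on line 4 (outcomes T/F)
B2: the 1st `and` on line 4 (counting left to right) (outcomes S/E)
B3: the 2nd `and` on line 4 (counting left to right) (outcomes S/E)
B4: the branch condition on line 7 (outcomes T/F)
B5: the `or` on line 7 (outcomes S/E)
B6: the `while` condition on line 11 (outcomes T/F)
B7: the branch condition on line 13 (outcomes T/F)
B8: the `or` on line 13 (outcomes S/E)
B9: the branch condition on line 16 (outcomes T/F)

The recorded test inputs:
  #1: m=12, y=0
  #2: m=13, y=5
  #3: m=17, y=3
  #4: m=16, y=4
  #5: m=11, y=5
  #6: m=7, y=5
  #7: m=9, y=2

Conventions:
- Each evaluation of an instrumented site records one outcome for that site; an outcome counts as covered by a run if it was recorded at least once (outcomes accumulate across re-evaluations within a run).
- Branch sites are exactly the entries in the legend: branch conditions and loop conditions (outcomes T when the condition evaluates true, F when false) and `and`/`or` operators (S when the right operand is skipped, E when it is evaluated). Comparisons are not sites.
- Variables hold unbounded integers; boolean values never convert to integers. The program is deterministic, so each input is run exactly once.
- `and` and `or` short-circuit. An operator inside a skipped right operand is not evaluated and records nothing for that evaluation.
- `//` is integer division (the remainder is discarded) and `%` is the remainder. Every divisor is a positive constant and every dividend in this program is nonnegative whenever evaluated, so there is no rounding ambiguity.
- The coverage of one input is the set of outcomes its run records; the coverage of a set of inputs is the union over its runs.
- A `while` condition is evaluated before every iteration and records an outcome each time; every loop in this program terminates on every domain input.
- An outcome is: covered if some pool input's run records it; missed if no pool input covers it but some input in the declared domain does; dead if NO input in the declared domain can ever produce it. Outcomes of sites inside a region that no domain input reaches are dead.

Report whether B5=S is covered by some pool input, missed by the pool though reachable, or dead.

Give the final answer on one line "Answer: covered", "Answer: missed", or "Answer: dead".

B5=S is recorded by pool input(s) 4, 5 -> covered

Answer: covered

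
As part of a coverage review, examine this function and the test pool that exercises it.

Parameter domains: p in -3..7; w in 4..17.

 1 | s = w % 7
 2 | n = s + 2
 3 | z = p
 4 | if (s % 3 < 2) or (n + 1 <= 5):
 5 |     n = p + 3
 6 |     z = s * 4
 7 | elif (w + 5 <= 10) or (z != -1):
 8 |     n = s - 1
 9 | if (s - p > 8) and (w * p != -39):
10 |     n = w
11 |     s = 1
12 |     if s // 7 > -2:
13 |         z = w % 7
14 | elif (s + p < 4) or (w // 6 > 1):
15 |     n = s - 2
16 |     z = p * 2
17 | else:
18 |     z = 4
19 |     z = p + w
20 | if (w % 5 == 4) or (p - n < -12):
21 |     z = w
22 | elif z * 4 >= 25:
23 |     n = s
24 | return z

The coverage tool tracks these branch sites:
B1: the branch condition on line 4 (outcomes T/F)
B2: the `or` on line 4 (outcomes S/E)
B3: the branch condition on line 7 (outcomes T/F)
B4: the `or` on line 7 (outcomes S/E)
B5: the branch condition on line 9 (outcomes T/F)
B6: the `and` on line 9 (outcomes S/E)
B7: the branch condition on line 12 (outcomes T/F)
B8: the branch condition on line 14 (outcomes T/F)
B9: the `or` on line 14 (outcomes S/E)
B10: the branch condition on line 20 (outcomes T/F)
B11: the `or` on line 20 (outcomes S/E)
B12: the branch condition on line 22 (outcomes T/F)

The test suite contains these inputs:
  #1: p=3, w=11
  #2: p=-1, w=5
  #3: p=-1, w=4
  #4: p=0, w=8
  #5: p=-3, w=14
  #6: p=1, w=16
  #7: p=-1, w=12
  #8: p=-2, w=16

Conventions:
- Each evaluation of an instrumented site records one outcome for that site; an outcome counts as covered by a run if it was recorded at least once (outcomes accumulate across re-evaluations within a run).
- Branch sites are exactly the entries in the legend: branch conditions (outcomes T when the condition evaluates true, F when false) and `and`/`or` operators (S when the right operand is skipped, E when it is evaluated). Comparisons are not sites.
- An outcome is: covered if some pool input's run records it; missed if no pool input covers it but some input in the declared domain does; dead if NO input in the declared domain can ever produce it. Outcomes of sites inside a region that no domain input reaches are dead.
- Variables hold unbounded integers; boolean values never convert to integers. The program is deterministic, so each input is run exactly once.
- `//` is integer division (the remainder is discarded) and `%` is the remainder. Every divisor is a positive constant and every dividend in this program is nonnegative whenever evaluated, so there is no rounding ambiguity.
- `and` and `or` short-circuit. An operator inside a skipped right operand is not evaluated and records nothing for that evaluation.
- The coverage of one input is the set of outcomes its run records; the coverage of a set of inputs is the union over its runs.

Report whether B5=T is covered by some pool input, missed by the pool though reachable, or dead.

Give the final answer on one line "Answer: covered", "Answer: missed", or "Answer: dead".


no pool input records B5=T
but domain input (p=-3, w=6) does record it -> reachable, so missed
Answer: missed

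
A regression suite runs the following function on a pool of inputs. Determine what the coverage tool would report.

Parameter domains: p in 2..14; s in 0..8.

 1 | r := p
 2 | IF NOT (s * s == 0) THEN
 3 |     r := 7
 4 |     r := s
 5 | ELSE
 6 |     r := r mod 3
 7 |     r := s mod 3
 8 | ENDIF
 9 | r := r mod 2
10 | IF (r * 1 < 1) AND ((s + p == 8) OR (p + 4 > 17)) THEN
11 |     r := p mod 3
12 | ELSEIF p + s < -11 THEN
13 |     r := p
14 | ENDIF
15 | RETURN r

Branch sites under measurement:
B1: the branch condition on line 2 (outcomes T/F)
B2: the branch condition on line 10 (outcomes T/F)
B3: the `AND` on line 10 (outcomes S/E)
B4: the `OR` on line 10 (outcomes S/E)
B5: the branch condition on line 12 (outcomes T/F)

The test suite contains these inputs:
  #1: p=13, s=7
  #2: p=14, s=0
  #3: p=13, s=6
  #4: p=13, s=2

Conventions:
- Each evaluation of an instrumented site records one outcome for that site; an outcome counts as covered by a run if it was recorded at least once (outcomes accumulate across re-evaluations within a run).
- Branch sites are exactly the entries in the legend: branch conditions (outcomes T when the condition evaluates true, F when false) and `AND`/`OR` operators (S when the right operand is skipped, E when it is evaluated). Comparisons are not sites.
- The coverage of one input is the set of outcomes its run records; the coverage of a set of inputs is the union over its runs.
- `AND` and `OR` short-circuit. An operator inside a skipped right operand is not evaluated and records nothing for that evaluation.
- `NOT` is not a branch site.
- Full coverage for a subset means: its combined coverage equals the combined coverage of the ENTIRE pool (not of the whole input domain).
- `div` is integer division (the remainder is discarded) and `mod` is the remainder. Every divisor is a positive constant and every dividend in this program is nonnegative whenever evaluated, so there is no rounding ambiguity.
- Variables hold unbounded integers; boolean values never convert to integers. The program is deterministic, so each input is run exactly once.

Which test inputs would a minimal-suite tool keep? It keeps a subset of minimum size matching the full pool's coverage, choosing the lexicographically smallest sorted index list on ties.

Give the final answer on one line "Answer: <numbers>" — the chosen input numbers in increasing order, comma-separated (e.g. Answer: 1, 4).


input #1, p=13, s=7: events B1->T, B3->S, B2->F, B5->F; outcomes B1=T, B2=F, B3=S, B5=F
input #2, p=14, s=0: events B1->F, B3->E, B4->E, B2->T; outcomes B1=F, B2=T, B3=E, B4=E
input #3, p=13, s=6: events B1->T, B3->E, B4->E, B2->F, B5->F; outcomes B1=T, B2=F, B3=E, B4=E, B5=F
input #4, p=13, s=2: events B1->T, B3->E, B4->E, B2->F, B5->F; outcomes B1=T, B2=F, B3=E, B4=E, B5=F
the full pool covers 8 outcomes: B1=T, B1=F, B2=T, B2=F, B3=S, B3=E, B4=E, B5=F
checked all size-1 subsets: none covers 8 outcomes (max 5/8)
the canonical winner is {1, 2}: size 2, full 8-outcome coverage, earliest index list among size-2 covers
Answer: 1, 2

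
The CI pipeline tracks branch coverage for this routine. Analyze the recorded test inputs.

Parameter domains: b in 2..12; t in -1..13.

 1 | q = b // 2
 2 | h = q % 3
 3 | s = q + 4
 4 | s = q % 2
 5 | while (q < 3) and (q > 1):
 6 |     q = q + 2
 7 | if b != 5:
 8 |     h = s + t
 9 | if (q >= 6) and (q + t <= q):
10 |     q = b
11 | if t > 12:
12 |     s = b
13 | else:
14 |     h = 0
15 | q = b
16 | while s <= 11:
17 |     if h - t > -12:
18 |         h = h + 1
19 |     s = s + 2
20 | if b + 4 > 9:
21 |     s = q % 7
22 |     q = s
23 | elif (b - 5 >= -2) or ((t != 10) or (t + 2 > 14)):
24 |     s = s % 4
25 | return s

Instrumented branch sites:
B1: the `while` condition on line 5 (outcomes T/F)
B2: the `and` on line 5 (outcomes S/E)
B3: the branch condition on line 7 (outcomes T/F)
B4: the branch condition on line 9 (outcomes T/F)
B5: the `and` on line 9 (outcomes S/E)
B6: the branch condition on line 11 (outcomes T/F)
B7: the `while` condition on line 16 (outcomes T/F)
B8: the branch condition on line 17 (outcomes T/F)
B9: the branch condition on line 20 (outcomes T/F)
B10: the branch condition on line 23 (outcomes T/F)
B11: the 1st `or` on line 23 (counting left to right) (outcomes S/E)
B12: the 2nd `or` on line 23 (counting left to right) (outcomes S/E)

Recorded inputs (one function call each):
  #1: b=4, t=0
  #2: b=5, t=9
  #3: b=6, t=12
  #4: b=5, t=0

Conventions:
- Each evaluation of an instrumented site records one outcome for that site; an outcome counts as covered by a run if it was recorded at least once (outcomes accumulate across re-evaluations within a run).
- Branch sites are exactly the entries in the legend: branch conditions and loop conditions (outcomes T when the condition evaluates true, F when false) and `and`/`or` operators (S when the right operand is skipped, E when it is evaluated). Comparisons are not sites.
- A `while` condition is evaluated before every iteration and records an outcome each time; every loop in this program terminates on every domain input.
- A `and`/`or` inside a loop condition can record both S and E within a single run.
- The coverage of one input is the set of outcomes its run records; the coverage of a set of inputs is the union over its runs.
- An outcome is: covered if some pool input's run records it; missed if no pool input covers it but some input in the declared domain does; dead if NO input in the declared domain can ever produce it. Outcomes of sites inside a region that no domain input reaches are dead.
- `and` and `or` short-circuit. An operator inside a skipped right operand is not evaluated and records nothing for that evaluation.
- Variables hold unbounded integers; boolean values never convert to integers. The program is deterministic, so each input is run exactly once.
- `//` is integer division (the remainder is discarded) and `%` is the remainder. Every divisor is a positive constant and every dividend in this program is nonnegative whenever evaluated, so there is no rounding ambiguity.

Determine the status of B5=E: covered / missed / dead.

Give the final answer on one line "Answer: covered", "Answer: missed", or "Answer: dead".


no pool input records B5=E
but domain input (b=12, t=-1) does record it -> reachable, so missed
Answer: missed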